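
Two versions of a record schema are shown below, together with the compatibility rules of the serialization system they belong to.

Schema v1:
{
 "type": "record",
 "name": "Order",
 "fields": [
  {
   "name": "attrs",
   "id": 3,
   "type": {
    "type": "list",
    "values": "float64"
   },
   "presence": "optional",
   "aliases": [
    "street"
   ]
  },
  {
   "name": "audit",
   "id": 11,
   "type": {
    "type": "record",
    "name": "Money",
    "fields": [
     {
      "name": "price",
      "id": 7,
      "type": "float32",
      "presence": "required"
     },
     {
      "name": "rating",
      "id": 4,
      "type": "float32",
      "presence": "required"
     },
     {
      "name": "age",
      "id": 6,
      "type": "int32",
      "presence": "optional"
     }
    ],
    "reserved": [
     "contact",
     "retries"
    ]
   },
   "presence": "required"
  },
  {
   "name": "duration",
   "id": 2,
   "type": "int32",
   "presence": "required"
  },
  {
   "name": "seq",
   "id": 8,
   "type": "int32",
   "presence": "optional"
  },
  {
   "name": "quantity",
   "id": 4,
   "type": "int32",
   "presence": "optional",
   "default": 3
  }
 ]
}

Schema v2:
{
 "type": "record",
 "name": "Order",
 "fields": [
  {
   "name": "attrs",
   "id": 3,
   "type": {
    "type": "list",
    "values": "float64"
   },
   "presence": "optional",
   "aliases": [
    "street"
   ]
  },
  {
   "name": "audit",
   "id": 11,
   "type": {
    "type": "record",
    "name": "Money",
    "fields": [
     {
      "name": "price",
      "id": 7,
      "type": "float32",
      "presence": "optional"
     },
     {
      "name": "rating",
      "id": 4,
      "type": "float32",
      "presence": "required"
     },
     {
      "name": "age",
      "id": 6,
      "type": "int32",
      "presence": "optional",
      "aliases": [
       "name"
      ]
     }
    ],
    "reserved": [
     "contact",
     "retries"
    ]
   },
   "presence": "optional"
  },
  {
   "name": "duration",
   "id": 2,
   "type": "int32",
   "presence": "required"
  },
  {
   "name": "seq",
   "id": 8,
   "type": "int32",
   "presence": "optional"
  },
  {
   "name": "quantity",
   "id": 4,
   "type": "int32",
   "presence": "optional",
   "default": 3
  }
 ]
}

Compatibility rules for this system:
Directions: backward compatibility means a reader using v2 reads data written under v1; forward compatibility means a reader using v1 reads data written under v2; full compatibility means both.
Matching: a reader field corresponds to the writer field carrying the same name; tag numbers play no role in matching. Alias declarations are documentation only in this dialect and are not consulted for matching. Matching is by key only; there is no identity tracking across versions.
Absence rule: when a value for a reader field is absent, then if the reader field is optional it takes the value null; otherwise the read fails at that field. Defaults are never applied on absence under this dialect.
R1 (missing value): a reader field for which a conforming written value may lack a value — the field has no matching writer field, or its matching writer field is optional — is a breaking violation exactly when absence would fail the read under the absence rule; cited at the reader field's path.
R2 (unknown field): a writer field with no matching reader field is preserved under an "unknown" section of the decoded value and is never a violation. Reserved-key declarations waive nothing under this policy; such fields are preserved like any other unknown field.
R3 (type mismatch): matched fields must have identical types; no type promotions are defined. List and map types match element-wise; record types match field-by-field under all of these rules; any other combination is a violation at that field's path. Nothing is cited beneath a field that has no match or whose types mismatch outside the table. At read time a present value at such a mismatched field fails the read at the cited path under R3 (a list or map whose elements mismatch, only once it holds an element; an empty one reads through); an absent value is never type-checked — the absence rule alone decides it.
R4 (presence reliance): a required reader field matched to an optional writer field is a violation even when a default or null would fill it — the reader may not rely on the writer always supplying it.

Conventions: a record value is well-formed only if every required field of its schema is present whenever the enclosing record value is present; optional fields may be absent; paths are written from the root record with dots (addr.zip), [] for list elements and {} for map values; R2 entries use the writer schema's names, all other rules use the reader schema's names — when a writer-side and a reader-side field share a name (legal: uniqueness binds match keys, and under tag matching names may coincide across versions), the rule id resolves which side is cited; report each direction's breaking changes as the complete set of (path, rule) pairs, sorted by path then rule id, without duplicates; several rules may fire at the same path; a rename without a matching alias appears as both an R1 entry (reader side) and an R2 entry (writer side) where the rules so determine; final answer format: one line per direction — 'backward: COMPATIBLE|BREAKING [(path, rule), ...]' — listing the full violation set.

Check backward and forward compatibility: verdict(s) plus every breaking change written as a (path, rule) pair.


backward: COMPATIBLE []; forward: BREAKING [(audit, R1), (audit, R4), (audit.price, R1), (audit.price, R4)]

in Order below, arrows point writer -> reader
backward pass over Order, reader schema v2, writer schema v1:
  attrs <- attrs (list<float64> -> list<float64>, writer optional)
  audit <- audit (Money -> Money, writer required)
  duration <- duration (int32 -> int32, writer required)
  seq <- seq (int32 -> int32, writer optional)
  quantity <- quantity (int32 -> int32, writer optional)
  audit.price <- audit.price (float32 -> float32, writer required)
  audit.rating <- audit.rating (float32 -> float32, writer required)
  audit.age <- audit.age (int32 -> int32, writer optional)
  nothing fires on Order: backward is COMPATIBLE
forward pass over Order, reader schema v1, writer schema v2:
  attrs <- attrs (list<float64> -> list<float64>, writer optional)
  audit <- audit (Money -> Money, writer optional)
  duration <- duration (int32 -> int32, writer required)
  seq <- seq (int32 -> int32, writer optional)
  quantity <- quantity (int32 -> int32, writer optional)
  audit.price <- audit.price (float32 -> float32, writer optional)
  audit.rating <- audit.rating (float32 -> float32, writer required)
  audit.age <- audit.age (int32 -> int32, writer optional)
  rule R1 violated at audit
  rule R4 violated at audit
  rule R1 violated at audit.price
  rule R4 violated at audit.price
  => 4 violation(s): forward is BREAKING for Order


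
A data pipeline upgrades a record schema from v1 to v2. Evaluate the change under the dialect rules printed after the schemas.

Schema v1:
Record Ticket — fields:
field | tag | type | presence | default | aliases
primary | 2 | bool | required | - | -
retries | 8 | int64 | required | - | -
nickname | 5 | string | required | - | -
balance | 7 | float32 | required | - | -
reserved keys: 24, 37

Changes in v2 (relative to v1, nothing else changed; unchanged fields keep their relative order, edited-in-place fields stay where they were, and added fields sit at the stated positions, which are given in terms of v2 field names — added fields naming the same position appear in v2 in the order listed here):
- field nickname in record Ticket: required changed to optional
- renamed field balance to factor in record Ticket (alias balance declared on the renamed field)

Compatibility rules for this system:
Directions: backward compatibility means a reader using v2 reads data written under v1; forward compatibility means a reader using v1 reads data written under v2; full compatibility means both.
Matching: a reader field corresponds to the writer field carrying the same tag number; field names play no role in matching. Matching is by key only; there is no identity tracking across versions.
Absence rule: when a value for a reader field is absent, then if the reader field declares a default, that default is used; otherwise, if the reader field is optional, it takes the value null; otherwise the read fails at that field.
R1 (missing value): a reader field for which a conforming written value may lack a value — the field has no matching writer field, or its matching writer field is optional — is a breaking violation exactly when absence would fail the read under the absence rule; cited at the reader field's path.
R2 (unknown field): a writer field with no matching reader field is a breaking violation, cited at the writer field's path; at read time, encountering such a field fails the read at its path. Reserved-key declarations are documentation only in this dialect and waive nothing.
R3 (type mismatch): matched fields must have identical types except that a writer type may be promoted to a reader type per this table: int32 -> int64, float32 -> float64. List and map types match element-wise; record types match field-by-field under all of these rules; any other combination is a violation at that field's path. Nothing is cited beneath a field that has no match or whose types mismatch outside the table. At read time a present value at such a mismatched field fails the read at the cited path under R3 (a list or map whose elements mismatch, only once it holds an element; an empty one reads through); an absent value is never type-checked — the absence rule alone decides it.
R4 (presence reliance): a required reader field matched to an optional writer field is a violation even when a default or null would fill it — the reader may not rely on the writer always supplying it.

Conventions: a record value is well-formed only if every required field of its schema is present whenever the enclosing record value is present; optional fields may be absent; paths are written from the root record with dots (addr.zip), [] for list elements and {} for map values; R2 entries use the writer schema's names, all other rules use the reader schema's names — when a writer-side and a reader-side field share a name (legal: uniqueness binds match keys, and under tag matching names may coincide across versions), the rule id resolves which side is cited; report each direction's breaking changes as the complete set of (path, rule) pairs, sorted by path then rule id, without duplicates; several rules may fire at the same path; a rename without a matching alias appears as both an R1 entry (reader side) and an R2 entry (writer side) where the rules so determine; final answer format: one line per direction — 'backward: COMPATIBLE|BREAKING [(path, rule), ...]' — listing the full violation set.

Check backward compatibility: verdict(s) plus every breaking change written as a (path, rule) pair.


each type pair in Ticket: writer, then reader
backward analysis of Ticket with v2 as reader and v1 as writer:
  primary: bool -> bool, writer required; from primary
  retries: int64 -> int64, writer required; from retries
  nickname: string -> string, writer required; from nickname
  factor: float32 -> float32, writer required; from balance
  nothing fires on Ticket: backward is COMPATIBLE
diffs on Ticket not affecting the asked answer:
  field nickname in record Ticket: required changed to optional -> matters only for Ticket's forward compatibility — outside the asked direction
  renamed field balance to factor in record Ticket (alias balance declared on the renamed field) -> no rule fires on it in Ticket's dialect; the asked verdict holds

backward: COMPATIBLE []


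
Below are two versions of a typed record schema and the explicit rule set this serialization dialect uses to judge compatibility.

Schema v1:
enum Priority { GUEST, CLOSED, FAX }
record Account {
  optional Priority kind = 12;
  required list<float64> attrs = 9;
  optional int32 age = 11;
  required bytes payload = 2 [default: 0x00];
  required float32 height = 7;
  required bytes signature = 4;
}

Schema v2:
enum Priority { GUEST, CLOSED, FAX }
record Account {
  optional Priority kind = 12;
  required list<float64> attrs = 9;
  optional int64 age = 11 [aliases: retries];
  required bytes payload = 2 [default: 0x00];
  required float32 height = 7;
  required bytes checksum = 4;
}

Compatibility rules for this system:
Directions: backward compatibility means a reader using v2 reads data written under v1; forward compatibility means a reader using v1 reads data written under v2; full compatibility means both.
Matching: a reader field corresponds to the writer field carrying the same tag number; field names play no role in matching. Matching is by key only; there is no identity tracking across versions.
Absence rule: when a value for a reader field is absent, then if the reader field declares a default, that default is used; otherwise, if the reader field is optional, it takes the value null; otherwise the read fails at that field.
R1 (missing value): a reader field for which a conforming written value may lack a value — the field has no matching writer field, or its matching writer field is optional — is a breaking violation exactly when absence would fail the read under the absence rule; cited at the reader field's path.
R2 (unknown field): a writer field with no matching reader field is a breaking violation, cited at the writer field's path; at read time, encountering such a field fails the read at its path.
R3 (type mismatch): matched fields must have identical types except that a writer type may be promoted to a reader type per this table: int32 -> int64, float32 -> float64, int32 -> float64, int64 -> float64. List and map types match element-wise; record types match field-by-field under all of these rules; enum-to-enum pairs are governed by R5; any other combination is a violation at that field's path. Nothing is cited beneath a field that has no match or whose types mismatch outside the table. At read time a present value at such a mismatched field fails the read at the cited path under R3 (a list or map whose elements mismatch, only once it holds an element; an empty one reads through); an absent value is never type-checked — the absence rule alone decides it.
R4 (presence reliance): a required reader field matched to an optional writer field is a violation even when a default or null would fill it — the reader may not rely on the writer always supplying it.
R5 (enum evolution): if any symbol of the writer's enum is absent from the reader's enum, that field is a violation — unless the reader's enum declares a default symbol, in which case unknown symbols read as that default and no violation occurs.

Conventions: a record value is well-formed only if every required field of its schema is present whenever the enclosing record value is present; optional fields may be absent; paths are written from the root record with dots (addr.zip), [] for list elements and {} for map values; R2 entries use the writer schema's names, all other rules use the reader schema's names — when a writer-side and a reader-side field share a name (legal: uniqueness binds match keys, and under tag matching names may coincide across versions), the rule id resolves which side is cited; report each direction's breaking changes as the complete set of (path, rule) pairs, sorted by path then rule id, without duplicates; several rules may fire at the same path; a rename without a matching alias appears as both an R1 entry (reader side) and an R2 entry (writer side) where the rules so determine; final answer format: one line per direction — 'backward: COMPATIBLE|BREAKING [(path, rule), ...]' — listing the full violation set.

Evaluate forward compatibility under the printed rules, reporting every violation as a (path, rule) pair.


arrows below run writer -> reader for Account
forward on Account — v1 reading data written by v2:
  kind: Priority -> Priority, writer optional; from kind
  attrs: list<float64> -> list<float64>, writer required; from attrs
  age: int64 -> int32, writer optional; from age
  payload: bytes -> bytes, writer required; from payload
  height: float32 -> float32, writer required; from height
  signature: bytes -> bytes, writer required; from checksum
  violation R3 at age
  => 1 violation(s): forward is BREAKING for Account
ruling out the remaining Account differences:
  renamed field signature to checksum in record Account -> fires no rule on Account, leaving the asked answer as it is

forward: BREAKING [(age, R3)]


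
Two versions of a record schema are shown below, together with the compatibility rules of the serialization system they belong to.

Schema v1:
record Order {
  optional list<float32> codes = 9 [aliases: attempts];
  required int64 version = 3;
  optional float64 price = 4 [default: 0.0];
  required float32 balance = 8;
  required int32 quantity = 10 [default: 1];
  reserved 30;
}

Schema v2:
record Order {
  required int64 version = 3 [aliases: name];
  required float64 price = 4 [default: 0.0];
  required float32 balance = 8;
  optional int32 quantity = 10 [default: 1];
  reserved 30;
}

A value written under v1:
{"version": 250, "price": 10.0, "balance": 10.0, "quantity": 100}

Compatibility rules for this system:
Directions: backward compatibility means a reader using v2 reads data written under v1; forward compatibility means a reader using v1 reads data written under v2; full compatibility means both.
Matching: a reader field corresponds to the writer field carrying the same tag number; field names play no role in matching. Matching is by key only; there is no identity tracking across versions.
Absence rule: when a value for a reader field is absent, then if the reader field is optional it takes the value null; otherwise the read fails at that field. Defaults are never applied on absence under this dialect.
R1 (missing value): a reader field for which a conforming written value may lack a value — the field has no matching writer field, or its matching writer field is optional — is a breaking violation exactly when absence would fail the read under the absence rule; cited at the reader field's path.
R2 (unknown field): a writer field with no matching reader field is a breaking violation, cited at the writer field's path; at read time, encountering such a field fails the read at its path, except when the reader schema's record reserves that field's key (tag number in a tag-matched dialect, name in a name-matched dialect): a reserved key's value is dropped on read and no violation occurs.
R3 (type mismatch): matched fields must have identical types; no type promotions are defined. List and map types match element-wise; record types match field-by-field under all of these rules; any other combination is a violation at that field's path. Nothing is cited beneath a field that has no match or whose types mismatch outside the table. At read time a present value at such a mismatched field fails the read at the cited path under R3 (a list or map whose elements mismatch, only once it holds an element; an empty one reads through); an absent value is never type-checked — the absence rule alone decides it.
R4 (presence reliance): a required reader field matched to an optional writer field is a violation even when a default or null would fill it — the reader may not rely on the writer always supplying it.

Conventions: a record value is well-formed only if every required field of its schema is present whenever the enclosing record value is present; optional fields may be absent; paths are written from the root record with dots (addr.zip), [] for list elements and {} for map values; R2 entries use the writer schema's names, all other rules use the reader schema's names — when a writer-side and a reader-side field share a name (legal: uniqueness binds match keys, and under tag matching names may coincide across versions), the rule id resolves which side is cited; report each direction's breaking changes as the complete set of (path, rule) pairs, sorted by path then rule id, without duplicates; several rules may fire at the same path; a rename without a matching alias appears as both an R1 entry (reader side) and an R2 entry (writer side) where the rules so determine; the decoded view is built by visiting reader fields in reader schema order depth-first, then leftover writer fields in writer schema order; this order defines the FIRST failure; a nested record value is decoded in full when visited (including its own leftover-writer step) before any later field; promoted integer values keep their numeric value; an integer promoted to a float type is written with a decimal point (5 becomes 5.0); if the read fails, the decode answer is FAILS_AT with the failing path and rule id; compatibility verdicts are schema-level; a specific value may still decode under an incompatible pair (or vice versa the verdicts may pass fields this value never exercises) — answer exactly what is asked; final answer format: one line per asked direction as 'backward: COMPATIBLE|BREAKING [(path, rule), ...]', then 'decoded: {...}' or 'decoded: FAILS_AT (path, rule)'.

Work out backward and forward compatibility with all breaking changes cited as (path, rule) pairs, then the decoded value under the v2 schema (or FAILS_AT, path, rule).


each type pair in Order: writer, then reader
backward on Order — v2 reading data written by v1:
  version: paired with writer version (int64 -> int64; writer required)
  price: paired with writer price (float64 -> float64; writer optional)
  balance: paired with writer balance (float32 -> float32; writer required)
  quantity: paired with writer quantity (int32 -> int32; writer required)
  writer codes: unknown to reader
  breaking: (codes, R2)
  breaking: (price, R1)
  breaking: (price, R4)
  backward on Order therefore BREAKING (3)
forward on Order — v1 reading data written by v2:
  codes: no writer-side match
  version: paired with writer version (int64 -> int64; writer required)
  price: paired with writer price (float64 -> float64; writer required)
  balance: paired with writer balance (float32 -> float32; writer required)
  quantity: paired with writer quantity (int32 -> int32; writer optional)
  breaking: (quantity, R1)
  breaking: (quantity, R4)
  forward on Order therefore BREAKING (2)
decode walk for Order under reader schema v2:
  version := 250
  price := 10.0
  balance := 10.0
  quantity := 100
  => decoded: {"version": 250, "price": 10.0, "balance": 10.0, "quantity": 100}

backward: BREAKING [(codes, R2), (price, R1), (price, R4)]; forward: BREAKING [(quantity, R1), (quantity, R4)]; decoded: {"version": 250, "price": 10.0, "balance": 10.0, "quantity": 100}


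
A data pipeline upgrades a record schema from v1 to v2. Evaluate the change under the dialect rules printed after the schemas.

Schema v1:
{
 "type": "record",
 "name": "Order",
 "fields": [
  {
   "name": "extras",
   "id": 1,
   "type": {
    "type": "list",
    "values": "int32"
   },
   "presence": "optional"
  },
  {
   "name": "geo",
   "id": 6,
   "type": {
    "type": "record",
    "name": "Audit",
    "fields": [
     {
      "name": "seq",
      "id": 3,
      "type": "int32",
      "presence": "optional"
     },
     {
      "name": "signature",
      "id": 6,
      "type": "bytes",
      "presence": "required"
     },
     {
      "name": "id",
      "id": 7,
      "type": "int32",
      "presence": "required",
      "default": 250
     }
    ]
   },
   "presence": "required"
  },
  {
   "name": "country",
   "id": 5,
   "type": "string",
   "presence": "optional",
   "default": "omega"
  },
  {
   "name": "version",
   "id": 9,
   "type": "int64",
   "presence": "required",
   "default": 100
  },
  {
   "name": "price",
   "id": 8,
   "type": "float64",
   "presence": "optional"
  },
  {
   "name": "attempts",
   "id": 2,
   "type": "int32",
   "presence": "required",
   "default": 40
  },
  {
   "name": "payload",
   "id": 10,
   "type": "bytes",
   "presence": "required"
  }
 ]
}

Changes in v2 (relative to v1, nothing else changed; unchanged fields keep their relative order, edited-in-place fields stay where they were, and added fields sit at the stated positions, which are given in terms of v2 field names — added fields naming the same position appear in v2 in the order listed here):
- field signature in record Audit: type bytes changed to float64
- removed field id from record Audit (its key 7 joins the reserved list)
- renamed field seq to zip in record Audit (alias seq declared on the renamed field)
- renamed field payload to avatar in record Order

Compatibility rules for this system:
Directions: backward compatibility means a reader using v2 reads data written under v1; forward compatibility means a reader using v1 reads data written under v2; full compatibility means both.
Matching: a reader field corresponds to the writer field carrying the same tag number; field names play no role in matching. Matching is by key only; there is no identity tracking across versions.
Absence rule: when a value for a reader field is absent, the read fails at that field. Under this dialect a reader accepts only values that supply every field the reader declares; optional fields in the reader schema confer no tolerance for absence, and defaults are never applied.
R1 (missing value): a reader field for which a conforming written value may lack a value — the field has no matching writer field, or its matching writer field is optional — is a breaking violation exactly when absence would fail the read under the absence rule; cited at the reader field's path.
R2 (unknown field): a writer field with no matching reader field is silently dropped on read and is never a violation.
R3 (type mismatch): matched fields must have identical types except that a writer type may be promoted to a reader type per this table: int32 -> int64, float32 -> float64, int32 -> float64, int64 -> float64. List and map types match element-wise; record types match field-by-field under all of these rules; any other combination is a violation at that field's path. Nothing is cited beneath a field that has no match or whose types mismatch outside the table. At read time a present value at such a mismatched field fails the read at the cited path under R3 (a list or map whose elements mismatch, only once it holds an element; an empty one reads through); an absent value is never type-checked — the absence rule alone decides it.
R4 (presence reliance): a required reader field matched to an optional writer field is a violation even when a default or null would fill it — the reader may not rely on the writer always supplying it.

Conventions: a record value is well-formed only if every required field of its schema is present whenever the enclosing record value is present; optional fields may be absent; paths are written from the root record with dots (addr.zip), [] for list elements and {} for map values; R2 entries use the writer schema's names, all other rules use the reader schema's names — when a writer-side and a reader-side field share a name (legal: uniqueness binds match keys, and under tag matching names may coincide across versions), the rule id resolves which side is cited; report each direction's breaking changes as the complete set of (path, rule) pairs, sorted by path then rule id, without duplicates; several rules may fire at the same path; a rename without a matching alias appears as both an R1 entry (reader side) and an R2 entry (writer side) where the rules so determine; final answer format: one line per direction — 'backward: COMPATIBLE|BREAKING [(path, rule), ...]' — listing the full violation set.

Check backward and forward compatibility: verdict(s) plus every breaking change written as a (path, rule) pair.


backward: BREAKING [(country, R1), (extras, R1), (geo.signature, R3), (geo.zip, R1), (price, R1)]; forward: BREAKING [(country, R1), (extras, R1), (geo.id, R1), (geo.seq, R1), (geo.signature, R3), (price, R1)]

arrows below run writer -> reader for Order
backward analysis of Order with v2 as reader and v1 as writer:
  list<int32> -> list<int32>, writer optional: extras aligns to extras
  Audit -> Audit, writer required: geo aligns to geo
  string -> string, writer optional: country aligns to country
  int64 -> int64, writer required: version aligns to version
  float64 -> float64, writer optional: price aligns to price
  int32 -> int32, writer required: attempts aligns to attempts
  bytes -> bytes, writer required: avatar aligns to payload
  int32 -> int32, writer optional: geo.zip aligns to geo.seq
  bytes -> float64, writer required: geo.signature aligns to geo.signature
  writer geo.id: unknown to reader
  breaking: (country, R1)
  breaking: (extras, R1)
  breaking: (geo.signature, R3)
  breaking: (geo.zip, R1)
  breaking: (price, R1)
  => 5 violation(s): backward is BREAKING for Order
forward analysis of Order with v1 as reader and v2 as writer:
  list<int32> -> list<int32>, writer optional: extras aligns to extras
  Audit -> Audit, writer required: geo aligns to geo
  string -> string, writer optional: country aligns to country
  int64 -> int64, writer required: version aligns to version
  float64 -> float64, writer optional: price aligns to price
  int32 -> int32, writer required: attempts aligns to attempts
  bytes -> bytes, writer required: payload aligns to avatar
  int32 -> int32, writer optional: geo.seq aligns to geo.zip
  float64 -> bytes, writer required: geo.signature aligns to geo.signature
  geo.id: no writer match
  breaking: (country, R1)
  breaking: (extras, R1)
  breaking: (geo.id, R1)
  breaking: (geo.seq, R1)
  breaking: (geo.signature, R3)
  breaking: (price, R1)
  => 6 violation(s): forward is BREAKING for Order


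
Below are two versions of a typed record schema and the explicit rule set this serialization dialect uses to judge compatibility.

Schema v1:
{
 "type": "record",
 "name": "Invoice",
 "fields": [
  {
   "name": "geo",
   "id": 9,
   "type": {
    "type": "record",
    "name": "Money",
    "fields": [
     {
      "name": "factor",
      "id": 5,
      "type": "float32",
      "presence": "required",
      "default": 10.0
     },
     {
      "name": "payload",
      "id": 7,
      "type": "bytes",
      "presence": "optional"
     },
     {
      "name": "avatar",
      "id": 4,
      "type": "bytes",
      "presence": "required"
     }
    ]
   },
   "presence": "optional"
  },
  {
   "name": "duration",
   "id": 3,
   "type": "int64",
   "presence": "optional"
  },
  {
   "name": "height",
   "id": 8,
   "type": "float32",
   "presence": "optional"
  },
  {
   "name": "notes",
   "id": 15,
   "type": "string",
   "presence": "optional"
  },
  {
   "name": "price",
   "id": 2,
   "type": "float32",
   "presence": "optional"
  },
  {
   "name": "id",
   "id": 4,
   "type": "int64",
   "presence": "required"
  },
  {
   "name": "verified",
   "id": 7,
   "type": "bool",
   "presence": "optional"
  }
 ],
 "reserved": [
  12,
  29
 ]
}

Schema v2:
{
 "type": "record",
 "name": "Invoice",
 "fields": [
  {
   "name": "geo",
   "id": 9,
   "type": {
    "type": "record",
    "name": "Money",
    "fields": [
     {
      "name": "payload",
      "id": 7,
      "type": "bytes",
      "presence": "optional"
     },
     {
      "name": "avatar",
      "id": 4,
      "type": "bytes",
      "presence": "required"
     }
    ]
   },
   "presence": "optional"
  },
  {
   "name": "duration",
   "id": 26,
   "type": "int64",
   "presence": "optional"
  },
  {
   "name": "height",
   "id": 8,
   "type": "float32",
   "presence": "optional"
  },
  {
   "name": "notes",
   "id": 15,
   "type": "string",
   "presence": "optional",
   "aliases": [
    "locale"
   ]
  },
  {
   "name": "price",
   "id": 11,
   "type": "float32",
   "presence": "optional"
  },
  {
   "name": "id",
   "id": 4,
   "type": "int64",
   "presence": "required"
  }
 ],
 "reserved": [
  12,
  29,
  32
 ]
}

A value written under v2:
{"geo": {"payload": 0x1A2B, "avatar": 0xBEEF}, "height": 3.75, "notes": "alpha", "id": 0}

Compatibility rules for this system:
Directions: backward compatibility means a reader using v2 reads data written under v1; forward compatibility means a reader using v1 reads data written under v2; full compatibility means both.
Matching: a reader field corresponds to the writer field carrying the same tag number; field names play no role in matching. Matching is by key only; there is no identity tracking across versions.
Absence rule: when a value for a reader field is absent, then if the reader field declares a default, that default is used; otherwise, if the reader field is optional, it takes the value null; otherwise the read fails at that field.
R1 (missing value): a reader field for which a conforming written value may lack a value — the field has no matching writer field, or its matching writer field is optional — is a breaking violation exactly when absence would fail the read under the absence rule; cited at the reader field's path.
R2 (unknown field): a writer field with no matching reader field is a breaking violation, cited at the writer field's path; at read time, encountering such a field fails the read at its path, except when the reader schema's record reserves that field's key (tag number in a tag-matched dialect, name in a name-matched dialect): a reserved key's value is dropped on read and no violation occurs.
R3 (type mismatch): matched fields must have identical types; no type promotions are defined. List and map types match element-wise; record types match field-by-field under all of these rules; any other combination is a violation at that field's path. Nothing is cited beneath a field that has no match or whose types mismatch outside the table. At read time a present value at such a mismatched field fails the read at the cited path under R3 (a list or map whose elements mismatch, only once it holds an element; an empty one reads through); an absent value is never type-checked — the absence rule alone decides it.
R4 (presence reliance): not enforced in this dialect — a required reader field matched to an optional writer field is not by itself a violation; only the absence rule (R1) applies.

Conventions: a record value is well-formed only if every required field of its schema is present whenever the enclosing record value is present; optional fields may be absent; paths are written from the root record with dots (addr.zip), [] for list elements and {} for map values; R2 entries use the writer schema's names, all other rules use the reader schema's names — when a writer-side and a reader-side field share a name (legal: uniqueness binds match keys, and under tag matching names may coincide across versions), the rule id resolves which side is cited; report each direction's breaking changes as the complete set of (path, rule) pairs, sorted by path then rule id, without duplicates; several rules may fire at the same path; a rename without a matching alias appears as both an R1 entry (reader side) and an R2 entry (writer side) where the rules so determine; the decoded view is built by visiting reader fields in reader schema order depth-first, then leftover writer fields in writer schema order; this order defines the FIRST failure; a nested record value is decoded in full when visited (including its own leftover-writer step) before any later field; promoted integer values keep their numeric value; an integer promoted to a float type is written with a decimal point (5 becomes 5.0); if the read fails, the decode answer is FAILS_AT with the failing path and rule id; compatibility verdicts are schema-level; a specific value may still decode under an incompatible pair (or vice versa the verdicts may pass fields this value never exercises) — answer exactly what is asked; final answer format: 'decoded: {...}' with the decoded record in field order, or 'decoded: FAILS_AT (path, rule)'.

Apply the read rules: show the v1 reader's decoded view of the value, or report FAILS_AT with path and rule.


decoded: {"geo": {"factor": 10.0, "payload": 0x1A2B, "avatar": 0xBEEF}, "duration": null, "height": 3.75, "notes": "alpha", "price": null, "id": 0, "verified": null}

arrows below run writer -> reader for Invoice
decode (reader v1):
  geo.factor := 10.0 (missing; default applied)
  geo.payload := 0x1A2B
  geo.avatar := 0xBEEF
  duration := null (missing; optional => null)
  height := 3.75
  notes := "alpha"
  price := null (missing; optional => null)
  id := 0
  verified := null (missing; optional => null)
  => decoded: {"geo": {"factor": 10.0, "payload": 0x1A2B, "avatar": 0xBEEF}, "duration": null, "height": 3.75, "notes": "alpha", "price": null, "id": 0, "verified": null}
diffs on Invoice not affecting the asked answer:
  removed field verified from record Invoice -> matters for Invoice compatibility verdicts, not for this value's decode
  removed field factor from record Money -> matters for Invoice compatibility verdicts, not for this value's decode
  field duration in record Invoice: tag 3 changed to 26 -> matters for Invoice compatibility verdicts, not for this value's decode
  field price in record Invoice: tag 2 changed to 11 -> matters for Invoice compatibility verdicts, not for this value's decode


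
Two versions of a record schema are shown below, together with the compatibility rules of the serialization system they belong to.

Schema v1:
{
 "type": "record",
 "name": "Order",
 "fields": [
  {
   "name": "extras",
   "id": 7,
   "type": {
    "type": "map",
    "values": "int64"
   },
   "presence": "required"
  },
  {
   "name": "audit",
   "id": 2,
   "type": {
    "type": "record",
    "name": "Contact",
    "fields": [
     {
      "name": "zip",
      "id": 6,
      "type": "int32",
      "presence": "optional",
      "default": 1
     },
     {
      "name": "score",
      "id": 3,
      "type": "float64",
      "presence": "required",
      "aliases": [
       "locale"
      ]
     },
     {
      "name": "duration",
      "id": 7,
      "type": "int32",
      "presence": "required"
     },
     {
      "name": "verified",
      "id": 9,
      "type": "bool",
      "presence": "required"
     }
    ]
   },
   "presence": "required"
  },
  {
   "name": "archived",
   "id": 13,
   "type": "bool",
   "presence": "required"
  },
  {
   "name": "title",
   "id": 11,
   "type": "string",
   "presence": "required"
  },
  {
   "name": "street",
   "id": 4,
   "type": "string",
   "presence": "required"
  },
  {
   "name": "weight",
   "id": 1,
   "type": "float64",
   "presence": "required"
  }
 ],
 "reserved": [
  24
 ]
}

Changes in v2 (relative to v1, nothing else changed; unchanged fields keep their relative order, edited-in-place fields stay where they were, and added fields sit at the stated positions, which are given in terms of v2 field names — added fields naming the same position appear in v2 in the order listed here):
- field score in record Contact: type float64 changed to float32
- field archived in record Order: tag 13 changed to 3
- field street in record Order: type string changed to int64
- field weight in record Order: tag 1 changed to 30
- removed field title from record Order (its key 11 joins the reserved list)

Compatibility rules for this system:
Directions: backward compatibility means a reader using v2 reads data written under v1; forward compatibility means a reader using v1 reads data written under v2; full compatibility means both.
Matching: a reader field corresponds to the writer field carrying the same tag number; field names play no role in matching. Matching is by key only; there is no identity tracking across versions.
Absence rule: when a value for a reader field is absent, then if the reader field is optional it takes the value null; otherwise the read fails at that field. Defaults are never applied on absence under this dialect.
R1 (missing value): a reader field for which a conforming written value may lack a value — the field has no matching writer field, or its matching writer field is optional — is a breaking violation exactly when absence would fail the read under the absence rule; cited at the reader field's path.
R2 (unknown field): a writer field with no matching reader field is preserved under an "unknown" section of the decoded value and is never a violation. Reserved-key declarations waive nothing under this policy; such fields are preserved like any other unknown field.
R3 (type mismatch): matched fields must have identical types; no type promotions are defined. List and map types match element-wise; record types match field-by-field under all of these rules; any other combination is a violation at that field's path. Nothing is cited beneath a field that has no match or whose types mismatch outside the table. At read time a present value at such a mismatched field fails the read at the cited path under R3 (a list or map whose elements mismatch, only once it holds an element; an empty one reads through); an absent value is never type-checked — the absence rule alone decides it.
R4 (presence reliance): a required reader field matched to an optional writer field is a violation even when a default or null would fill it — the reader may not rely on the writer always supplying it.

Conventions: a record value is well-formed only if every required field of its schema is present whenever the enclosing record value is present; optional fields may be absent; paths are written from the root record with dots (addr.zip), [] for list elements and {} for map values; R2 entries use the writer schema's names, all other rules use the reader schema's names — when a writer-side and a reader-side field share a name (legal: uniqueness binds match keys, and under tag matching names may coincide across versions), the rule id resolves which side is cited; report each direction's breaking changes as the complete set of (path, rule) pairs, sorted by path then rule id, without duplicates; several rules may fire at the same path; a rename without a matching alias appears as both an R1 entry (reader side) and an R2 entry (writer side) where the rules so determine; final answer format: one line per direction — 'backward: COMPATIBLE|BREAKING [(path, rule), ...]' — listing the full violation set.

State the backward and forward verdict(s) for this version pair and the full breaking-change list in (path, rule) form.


backward: BREAKING [(archived, R1), (audit.score, R3), (street, R3), (weight, R1)]; forward: BREAKING [(archived, R1), (audit.score, R3), (street, R3), (title, R1), (weight, R1)]

in Order below, arrows point writer -> reader
backward for Order (reader v2, writer v1):
  extras: map<string, int64> -> map<string, int64>, writer required; from extras
  audit: Contact -> Contact, writer required; from audit
  archived: no writer-side match
  street: string -> int64, writer required; from street
  weight: no writer-side match
  archived (writer side), unknown to reader
  title (writer side), unknown to reader
  weight (writer side), unknown to reader
  audit.zip: int32 -> int32, writer optional; from audit.zip
  audit.score: float64 -> float32, writer required; from audit.score
  audit.duration: int32 -> int32, writer required; from audit.duration
  audit.verified: bool -> bool, writer required; from audit.verified
  R1 fires at archived
  R3 fires at audit.score
  R3 fires at street
  R1 fires at weight
  => 4 violation(s): backward is BREAKING for Order
forward for Order (reader v1, writer v2):
  extras: map<string, int64> -> map<string, int64>, writer required; from extras
  audit: Contact -> Contact, writer required; from audit
  archived: no writer-side match
  title: no writer-side match
  street: int64 -> string, writer required; from street
  weight: no writer-side match
  archived (writer side), unknown to reader
  weight (writer side), unknown to reader
  audit.zip: int32 -> int32, writer optional; from audit.zip
  audit.score: float32 -> float64, writer required; from audit.score
  audit.duration: int32 -> int32, writer required; from audit.duration
  audit.verified: bool -> bool, writer required; from audit.verified
  R1 fires at archived
  R3 fires at audit.score
  R3 fires at street
  R1 fires at title
  R1 fires at weight
  => 5 violation(s): forward is BREAKING for Order
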